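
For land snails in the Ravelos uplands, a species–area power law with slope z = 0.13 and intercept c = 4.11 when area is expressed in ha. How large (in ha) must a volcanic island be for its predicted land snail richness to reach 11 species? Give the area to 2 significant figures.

1900 ha

11 = 4.11 × A^0.13  ⇒  A^0.13 = 11/4.11 = 2.676
ln A = ln(2.676) / 0.13 = 0.9845 / 0.13 = 7.5729
A = e^7.5729 ≈ 1945 ha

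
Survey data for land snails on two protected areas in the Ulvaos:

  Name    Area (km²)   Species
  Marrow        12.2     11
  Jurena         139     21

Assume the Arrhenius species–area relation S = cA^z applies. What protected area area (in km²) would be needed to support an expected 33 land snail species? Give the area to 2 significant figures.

z = ln(21/11) / ln(139/12.2) = 0.6466 / 2.4330 = 0.2658
c = 11 / 12.2^0.2658 = 11 / 1.944 = 5.658
A = (33/5.658)^(1/0.2658) ⇒ ln A = ln(5.832)/0.2658 = 6.6351
A = e^6.6351 ≈ 761.4 km²

760 km²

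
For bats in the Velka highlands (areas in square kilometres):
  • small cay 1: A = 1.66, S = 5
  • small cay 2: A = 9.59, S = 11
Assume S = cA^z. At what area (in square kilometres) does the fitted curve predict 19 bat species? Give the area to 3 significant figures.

z = ln(11/5) / ln(9.59/1.66) = 0.7885 / 1.7539 = 0.4495
c = 5 / 1.66^0.4495 = 5 / 1.256 = 3.981
A = (19/3.981)^(1/0.4495) ⇒ ln A = ln(4.772)/0.4495 = 3.4765
A = e^3.4765 ≈ 32.35 square kilometres

32.3 square kilometres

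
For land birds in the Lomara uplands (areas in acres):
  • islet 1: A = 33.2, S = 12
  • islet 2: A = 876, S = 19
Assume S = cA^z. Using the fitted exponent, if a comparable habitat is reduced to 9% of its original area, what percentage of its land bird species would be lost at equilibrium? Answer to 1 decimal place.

28.7%

z = ln(19/12) / ln(876/33.2) = 0.4595 / 3.2728 = 0.1404
S_new/S_old = (A_new/A_old)^z = 0.09^0.1404 = exp(0.1404 × -2.4079) = 0.7131
Fraction lost = 1 − 0.7131 = 0.2869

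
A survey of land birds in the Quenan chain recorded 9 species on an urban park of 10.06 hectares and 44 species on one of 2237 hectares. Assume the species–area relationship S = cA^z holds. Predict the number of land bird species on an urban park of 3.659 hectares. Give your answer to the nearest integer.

z = ln(44/9) / ln(2237/10.06) = 1.5870 / 5.4043 = 0.2936
c = 9 / 10.06^0.2936 = 9 / 1.97 = 4.569
S₃ = 4.569 × 3.659^0.2936 = 4.569 × 1.464 ≈ 6.687

7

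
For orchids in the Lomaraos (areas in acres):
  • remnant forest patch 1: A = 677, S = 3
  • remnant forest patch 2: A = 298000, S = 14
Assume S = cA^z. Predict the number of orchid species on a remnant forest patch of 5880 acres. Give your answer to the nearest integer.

5

z = ln(14/3) / ln(298000/677) = 1.5404 / 6.0872 = 0.2531
c = 3 / 677^0.2531 = 3 / 5.204 = 0.5765
S₃ = 0.5765 × 5880^0.2531 = 0.5765 × 8.993 ≈ 5.184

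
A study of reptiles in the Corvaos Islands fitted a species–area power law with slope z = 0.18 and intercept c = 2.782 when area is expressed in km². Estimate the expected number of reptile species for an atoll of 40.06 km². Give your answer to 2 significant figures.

5.4

S = 2.782 × 40.06^0.18
ln S = ln 2.782 + 0.18 × ln 40.06 = 1.0232 + 0.18 × 3.6904 = 1.6874
S = e^1.6874 ≈ 5.406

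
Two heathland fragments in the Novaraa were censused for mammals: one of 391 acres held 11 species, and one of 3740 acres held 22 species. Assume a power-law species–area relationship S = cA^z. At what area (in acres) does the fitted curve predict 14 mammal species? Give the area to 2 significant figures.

860 acres

z = ln(22/11) / ln(3740/391) = 0.6931 / 2.2581 = 0.3070
c = 11 / 391^0.3070 = 11 / 6.247 = 1.761
A = (14/1.761)^(1/0.3070) ⇒ ln A = ln(7.951)/0.3070 = 6.7544
A = e^6.7544 ≈ 857.8 acres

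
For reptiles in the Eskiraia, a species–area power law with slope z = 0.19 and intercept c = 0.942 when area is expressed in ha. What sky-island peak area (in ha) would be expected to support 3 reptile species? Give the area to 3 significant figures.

444 ha

3 = 0.942 × A^0.19  ⇒  A^0.19 = 3/0.942 = 3.185
ln A = ln(3.185) / 0.19 = 1.1584 / 0.19 = 6.0966
A = e^6.0966 ≈ 444.4 ha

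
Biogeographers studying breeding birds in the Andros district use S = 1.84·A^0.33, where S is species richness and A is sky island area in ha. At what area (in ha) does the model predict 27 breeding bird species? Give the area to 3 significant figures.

27 = 1.84 × A^0.33  ⇒  A^0.33 = 27/1.84 = 14.67
ln A = ln(14.67) / 0.33 = 2.6861 / 0.33 = 8.1396
A = e^8.1396 ≈ 3428 ha

3430 ha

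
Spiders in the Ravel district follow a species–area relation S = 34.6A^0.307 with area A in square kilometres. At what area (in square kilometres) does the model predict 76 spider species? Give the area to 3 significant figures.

13.0 square kilometres

76 = 34.6 × A^0.307  ⇒  A^0.307 = 76/34.6 = 2.197
ln A = ln(2.197) / 0.307 = 0.7869 / 0.307 = 2.5631
A = e^2.5631 ≈ 12.98 square kilometres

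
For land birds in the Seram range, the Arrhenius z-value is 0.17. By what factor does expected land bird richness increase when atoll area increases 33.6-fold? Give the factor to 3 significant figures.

1.82

S₂/S₁ = (A₂/A₁)^z = 33.6^0.17
ln(S₂/S₁) = 0.17 × ln 33.6 = 0.17 × 3.5145 = 0.5975
S₂/S₁ = e^0.5975 ≈ 1.818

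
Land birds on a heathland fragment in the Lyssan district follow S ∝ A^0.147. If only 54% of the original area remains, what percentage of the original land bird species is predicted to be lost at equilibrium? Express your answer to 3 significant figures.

8.66%

S_new/S_old = (A_new/A_old)^z = 0.54^0.147
= exp(0.147 × ln 0.54) = exp(0.147 × -0.6162) = exp(-0.0906) ≈ 0.9134
Fraction lost = 1 − 0.9134 = 0.0866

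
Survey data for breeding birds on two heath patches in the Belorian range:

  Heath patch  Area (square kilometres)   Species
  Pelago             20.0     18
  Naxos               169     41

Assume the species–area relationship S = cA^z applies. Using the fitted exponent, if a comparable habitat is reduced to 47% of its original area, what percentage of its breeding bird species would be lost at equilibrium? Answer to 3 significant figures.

z = ln(41/18) / ln(169/20) = 0.8232 / 2.1342 = 0.3857
S_new/S_old = (A_new/A_old)^z = 0.47^0.3857 = exp(0.3857 × -0.7550) = 0.7473
Fraction lost = 1 − 0.7473 = 0.2527

25.3%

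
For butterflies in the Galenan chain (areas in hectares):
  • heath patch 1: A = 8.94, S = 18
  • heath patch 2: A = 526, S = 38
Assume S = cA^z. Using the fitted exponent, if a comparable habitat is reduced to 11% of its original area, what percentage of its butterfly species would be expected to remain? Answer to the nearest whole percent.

z = ln(38/18) / ln(526/8.94) = 0.7472 / 4.0748 = 0.1834
S_new/S_old = (A_new/A_old)^z = 0.11^0.1834 = exp(0.1834 × -2.2073) = 0.6671

67%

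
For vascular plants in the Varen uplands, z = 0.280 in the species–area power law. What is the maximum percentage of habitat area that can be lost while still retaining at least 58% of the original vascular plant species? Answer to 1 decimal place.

85.7%

Need (A_new/A_old)^0.28 = 0.58, so A_new/A_old = 0.58^(1/0.28) = 0.58^3.571
ln(A_new/A_old) = ln 0.58 / 0.28 = -0.5447 / 0.28 = -1.9455
A_new/A_old = e^-1.9455 ≈ 0.1429
Fraction that can be lost = 1 − 0.1429 = 0.8571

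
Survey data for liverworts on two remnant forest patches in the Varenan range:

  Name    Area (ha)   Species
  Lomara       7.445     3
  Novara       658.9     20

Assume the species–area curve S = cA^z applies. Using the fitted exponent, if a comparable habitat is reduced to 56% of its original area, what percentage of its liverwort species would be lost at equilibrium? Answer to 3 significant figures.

21.8%

z = ln(20/3) / ln(658.9/7.445) = 1.8971 / 4.4830 = 0.4232
S_new/S_old = (A_new/A_old)^z = 0.56^0.4232 = exp(0.4232 × -0.5798) = 0.7824
Fraction lost = 1 − 0.7824 = 0.2176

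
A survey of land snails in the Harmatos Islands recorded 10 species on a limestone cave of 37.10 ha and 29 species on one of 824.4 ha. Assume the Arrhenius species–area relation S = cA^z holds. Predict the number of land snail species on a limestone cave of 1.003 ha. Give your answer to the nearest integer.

z = ln(29/10) / ln(824.4/37.1) = 1.0647 / 3.1010 = 0.3433
c = 10 / 37.1^0.3433 = 10 / 3.458 = 2.892
S₃ = 2.892 × 1.003^0.3433 = 2.892 × 1.001 ≈ 2.895

3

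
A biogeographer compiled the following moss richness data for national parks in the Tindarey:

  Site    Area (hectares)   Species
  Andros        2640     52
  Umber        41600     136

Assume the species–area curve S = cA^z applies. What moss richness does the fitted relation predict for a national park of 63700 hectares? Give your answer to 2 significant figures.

z = ln(136/52) / ln(41600/2640) = 0.9614 / 2.7573 = 0.3487
c = 52 / 2640^0.3487 = 52 / 15.6 = 3.334
S₃ = 3.334 × 63700^0.3487 = 3.334 × 47.32 ≈ 157.8

160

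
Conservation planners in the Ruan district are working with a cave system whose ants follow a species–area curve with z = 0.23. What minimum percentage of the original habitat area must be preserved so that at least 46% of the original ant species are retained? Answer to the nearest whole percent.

3%

Need (A_new/A_old)^0.23 = 0.46, so A_new/A_old = 0.46^(1/0.23) = 0.46^4.348
ln(A_new/A_old) = ln 0.46 / 0.23 = -0.7765 / 0.23 = -3.3762
A_new/A_old = e^-3.3762 ≈ 0.03418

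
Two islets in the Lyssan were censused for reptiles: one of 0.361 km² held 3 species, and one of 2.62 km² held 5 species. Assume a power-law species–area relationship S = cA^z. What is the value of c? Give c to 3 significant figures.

z = ln(S₂/S₁) / ln(A₂/A₁) = ln(5/3) / ln(2.62/0.361) = 0.5108 / 1.9821 = 0.2577
c = S₁ / A₁^z = 3 / 0.361^0.2577 = 3 / 0.7691 = 3.901

3.90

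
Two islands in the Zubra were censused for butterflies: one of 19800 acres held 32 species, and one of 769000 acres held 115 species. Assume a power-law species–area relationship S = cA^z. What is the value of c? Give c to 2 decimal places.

1.01

z = ln(S₂/S₁) / ln(A₂/A₁) = ln(115/32) / ln(769000/19800) = 1.2792 / 3.6594 = 0.3496
c = S₁ / A₁^z = 32 / 19800^0.3496 = 32 / 31.77 = 1.007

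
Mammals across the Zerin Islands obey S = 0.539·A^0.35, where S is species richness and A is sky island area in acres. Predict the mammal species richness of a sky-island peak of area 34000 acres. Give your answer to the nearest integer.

21

S = 0.539 × 34000^0.35 = 0.539 × 38.55 ≈ 20.78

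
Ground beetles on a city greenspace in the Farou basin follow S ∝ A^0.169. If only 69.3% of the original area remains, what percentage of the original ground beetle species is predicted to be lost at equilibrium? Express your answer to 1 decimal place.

6.0%

S_new/S_old = (A_new/A_old)^z = 0.693^0.169
= exp(0.169 × ln 0.693) = exp(0.169 × -0.3667) = exp(-0.0620) ≈ 0.9399
Fraction lost = 1 − 0.9399 = 0.0601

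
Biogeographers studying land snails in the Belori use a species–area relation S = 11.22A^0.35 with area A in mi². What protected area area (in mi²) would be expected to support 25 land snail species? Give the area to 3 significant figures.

9.87 mi²

25 = 11.22 × A^0.35  ⇒  A^0.35 = 25/11.22 = 2.228
ln A = ln(2.228) / 0.35 = 0.8012 / 0.35 = 2.2891
A = e^2.2891 ≈ 9.866 mi²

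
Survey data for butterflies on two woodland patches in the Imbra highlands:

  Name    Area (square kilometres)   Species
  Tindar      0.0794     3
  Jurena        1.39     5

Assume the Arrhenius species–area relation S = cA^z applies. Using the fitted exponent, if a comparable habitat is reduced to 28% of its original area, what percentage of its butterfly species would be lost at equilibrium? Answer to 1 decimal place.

20.3%

z = ln(5/3) / ln(1.39/0.0794) = 0.5108 / 2.8626 = 0.1785
S_new/S_old = (A_new/A_old)^z = 0.28^0.1785 = exp(0.1785 × -1.2730) = 0.7968
Fraction lost = 1 − 0.7968 = 0.2032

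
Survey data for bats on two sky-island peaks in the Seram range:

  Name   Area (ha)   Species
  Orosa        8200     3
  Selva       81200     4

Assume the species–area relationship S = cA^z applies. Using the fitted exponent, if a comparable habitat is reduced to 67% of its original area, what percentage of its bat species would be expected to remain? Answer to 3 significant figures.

z = ln(4/3) / ln(81200/8200) = 0.2877 / 2.2928 = 0.1255
S_new/S_old = (A_new/A_old)^z = 0.67^0.1255 = exp(0.1255 × -0.4005) = 0.951

95.1%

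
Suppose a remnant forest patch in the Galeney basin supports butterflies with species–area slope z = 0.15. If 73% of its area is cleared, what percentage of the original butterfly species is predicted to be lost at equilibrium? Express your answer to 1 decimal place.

S_new/S_old = (A_new/A_old)^z = 0.27^0.15
= exp(0.15 × ln 0.27) = exp(0.15 × -1.3093) = exp(-0.1964) ≈ 0.8217
Fraction lost = 1 − 0.8217 = 0.1783

17.8%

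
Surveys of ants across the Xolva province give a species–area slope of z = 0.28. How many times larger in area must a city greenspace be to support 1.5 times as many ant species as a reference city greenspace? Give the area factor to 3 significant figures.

4.25

(A₂/A₁)^0.28 = 1.5, so A₂/A₁ = 1.5^(1/0.28) = 1.5^3.571
ln(A₂/A₁) = ln 1.5 / 0.28 = 0.4055 / 0.28 = 1.4481
A₂/A₁ = e^1.4481 ≈ 4.255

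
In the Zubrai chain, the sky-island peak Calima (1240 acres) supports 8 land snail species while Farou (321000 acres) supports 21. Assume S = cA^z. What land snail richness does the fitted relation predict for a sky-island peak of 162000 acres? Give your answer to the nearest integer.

z = ln(21/8) / ln(321000/1240) = 0.9651 / 5.5563 = 0.1737
c = 8 / 1240^0.1737 = 8 / 3.446 = 2.322
S₃ = 2.322 × 162000^0.1737 = 2.322 × 8.032 ≈ 18.65

19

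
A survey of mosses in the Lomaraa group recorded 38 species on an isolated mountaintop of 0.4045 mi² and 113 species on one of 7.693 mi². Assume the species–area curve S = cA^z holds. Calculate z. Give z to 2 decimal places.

Taking logs: ln S = ln c + z ln A, so z = (ln S₂ − ln S₁)/(ln A₂ − ln A₁).
z = ln(113/38) / ln(7.693/0.4045) = ln(2.974) / ln(19.02) = 1.0898 / 2.9454 = 0.3700

0.37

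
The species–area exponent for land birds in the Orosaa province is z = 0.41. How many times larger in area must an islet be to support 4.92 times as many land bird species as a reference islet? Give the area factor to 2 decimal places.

(A₂/A₁)^0.41 = 4.92, so A₂/A₁ = 4.92^(1/0.41) = 4.92^2.439
ln(A₂/A₁) = ln 4.92 / 0.41 = 1.5933 / 0.41 = 3.8861
A₂/A₁ = e^3.8861 ≈ 48.72

48.72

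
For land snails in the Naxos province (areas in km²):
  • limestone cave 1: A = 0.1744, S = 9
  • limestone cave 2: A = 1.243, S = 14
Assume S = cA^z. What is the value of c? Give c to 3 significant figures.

13.3

z = ln(S₂/S₁) / ln(A₂/A₁) = ln(14/9) / ln(1.243/0.1744) = 0.4418 / 1.9639 = 0.2250
c = S₁ / A₁^z = 9 / 0.1744^0.2250 = 9 / 0.6751 = 13.33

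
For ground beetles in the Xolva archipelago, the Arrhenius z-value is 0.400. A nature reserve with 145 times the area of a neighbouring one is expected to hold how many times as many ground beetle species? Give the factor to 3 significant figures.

S₂/S₁ = (A₂/A₁)^z = 145^0.4
ln(S₂/S₁) = 0.4 × ln 145 = 0.4 × 4.9767 = 1.9907
S₂/S₁ = e^1.9907 ≈ 7.321

7.32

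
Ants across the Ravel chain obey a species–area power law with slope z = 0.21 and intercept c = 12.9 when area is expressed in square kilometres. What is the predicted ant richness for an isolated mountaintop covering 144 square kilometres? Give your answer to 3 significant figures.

S = 12.9 × 144^0.21
ln S = ln 12.9 + 0.21 × ln 144 = 2.5572 + 0.21 × 4.9698 = 3.6009
S = e^3.6009 ≈ 36.63

36.6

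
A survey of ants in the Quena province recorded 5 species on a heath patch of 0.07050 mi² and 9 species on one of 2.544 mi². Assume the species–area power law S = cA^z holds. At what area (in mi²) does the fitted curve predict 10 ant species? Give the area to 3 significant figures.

z = ln(9/5) / ln(2.544/0.0705) = 0.5878 / 3.5859 = 0.1639
c = 5 / 0.0705^0.1639 = 5 / 0.6474 = 7.723
A = (10/7.723)^(1/0.1639) ⇒ ln A = ln(1.295)/0.1639 = 1.5765
A = e^1.5765 ≈ 4.838 mi²

4.84 mi²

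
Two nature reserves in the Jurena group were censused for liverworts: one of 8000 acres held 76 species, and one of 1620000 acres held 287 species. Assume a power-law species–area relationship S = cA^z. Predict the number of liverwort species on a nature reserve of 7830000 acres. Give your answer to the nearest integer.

z = ln(287/76) / ln(1620000/8000) = 1.3287 / 5.3107 = 0.2502
c = 76 / 8000^0.2502 = 76 / 9.474 = 8.022
S₃ = 8.022 × 7830000^0.2502 = 8.022 × 53.07 ≈ 425.7

426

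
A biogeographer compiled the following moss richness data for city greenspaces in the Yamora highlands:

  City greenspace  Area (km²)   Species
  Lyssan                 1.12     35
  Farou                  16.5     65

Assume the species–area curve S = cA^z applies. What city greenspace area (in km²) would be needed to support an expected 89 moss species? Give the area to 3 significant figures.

z = ln(65/35) / ln(16.5/1.12) = 0.6190 / 2.6900 = 0.2301
c = 35 / 1.12^0.2301 = 35 / 1.026 = 34.1
A = (89/34.1)^(1/0.2301) ⇒ ln A = ln(2.61)/0.2301 = 4.1689
A = e^4.1689 ≈ 64.65 km²

64.6 km²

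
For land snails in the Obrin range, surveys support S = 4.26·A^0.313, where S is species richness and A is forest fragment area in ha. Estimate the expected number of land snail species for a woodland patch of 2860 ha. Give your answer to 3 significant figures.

S = 4.26 × 2860^0.313 = 4.26 × 12.07 ≈ 51.43

51.4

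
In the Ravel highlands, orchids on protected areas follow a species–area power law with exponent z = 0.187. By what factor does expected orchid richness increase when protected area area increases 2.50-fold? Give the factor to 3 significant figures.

1.19

S₂/S₁ = (A₂/A₁)^z = 2.5^0.187
ln(S₂/S₁) = 0.187 × ln 2.5 = 0.187 × 0.9163 = 0.1713
S₂/S₁ = e^0.1713 ≈ 1.187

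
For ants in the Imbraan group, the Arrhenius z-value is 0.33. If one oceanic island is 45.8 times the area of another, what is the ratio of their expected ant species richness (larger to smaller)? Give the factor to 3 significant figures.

3.53

S₂/S₁ = (A₂/A₁)^z = 45.8^0.33
ln(S₂/S₁) = 0.33 × ln 45.8 = 0.33 × 3.8243 = 1.2620
S₂/S₁ = e^1.2620 ≈ 3.533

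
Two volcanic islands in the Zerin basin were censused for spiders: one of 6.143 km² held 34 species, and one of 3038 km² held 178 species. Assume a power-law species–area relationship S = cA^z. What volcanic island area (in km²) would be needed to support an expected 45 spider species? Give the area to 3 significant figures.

17.6 km²

z = ln(178/34) / ln(3038/6.143) = 1.6554 / 6.2036 = 0.2668
c = 34 / 6.143^0.2668 = 34 / 1.623 = 20.95
A = (45/20.95)^(1/0.2668) ⇒ ln A = ln(2.148)/0.2668 = 2.8657
A = e^2.8657 ≈ 17.56 km²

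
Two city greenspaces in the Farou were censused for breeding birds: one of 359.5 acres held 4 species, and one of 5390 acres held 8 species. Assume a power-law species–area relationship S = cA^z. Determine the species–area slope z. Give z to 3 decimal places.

Taking logs: ln S = ln c + z ln A, so z = (ln S₂ − ln S₁)/(ln A₂ − ln A₁).
z = ln(8/4) / ln(5390/359.5) = ln(2) / ln(14.99) = 0.6931 / 2.7076 = 0.2560

0.256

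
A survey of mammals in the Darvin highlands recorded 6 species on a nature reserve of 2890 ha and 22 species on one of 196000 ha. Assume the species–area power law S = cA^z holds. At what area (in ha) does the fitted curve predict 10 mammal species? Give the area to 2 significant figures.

z = ln(22/6) / ln(196000/2890) = 1.2993 / 4.2169 = 0.3081
c = 6 / 2890^0.3081 = 6 / 11.65 = 0.515
A = (10/0.515)^(1/0.3081) ⇒ ln A = ln(19.42)/0.3081 = 9.6269
A = e^9.6269 ≈ 15167 ha

15000 ha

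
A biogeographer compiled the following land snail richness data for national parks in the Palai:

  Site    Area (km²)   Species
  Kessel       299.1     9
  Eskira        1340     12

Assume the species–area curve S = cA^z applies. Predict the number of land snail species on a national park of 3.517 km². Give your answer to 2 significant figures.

3.8

z = ln(12/9) / ln(1340/299.1) = 0.2877 / 1.4996 = 0.1918
c = 9 / 299.1^0.1918 = 9 / 2.985 = 3.015
S₃ = 3.015 × 3.517^0.1918 = 3.015 × 1.273 ≈ 3.838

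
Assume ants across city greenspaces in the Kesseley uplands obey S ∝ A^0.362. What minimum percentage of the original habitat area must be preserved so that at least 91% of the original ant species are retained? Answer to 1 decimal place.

Need (A_new/A_old)^0.362 = 0.91, so A_new/A_old = 0.91^(1/0.362) = 0.91^2.762
ln(A_new/A_old) = ln 0.91 / 0.362 = -0.0943 / 0.362 = -0.2605
A_new/A_old = e^-0.2605 ≈ 0.7706

77.1%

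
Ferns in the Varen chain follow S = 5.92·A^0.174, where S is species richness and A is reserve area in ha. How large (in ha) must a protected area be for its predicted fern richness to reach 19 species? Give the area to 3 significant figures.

19 = 5.92 × A^0.174  ⇒  A^0.174 = 19/5.92 = 3.209
ln A = ln(3.209) / 0.174 = 1.1661 / 0.174 = 6.7017
A = e^6.7017 ≈ 813.8 ha

814 ha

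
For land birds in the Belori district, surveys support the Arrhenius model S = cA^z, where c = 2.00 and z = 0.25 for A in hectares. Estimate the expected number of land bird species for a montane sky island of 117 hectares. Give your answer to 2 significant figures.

6.6

S = 2 × 117^0.25
ln S = ln 2 + 0.25 × ln 117 = 0.6931 + 0.25 × 4.7622 = 1.8837
S = e^1.8837 ≈ 6.578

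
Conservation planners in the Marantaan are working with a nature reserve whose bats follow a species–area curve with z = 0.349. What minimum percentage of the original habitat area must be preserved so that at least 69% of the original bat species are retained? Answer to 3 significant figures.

34.5%

Need (A_new/A_old)^0.349 = 0.69, so A_new/A_old = 0.69^(1/0.349) = 0.69^2.865
ln(A_new/A_old) = ln 0.69 / 0.349 = -0.3711 / 0.349 = -1.0632
A_new/A_old = e^-1.0632 ≈ 0.3453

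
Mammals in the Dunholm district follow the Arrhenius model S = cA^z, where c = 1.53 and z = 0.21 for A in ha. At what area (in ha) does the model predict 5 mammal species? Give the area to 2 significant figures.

280 ha

5 = 1.53 × A^0.21  ⇒  A^0.21 = 5/1.53 = 3.268
ln A = ln(3.268) / 0.21 = 1.1842 / 0.21 = 5.6389
A = e^5.6389 ≈ 281.2 ha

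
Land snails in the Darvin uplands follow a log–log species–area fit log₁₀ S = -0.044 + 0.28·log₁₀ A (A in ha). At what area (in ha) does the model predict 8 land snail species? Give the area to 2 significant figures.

2400 ha

8 = 0.9036 × A^0.28  ⇒  A^0.28 = 8/0.9036 = 8.853
ln A = ln(8.853) / 0.28 = 2.1808 / 0.28 = 7.7884
A = e^7.7884 ≈ 2412 ha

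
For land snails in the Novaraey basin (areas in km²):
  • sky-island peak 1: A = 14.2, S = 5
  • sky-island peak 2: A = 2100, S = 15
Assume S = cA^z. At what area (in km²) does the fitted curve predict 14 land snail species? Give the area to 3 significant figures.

1530 km²

z = ln(15/5) / ln(2100/14.2) = 1.0986 / 4.9965 = 0.2199
c = 5 / 14.2^0.2199 = 5 / 1.792 = 2.79
A = (14/2.79)^(1/0.2199) ⇒ ln A = ln(5.018)/0.2199 = 7.3359
A = e^7.3359 ≈ 1534 km²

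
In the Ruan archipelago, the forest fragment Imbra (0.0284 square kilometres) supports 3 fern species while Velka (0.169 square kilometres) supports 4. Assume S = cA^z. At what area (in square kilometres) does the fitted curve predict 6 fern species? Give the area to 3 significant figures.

2.09 square kilometres

z = ln(4/3) / ln(0.169/0.0284) = 0.2877 / 1.7835 = 0.1613
c = 3 / 0.0284^0.1613 = 3 / 0.563 = 5.328
A = (6/5.328)^(1/0.1613) ⇒ ln A = ln(1.126)/0.1613 = 0.7359
A = e^0.7359 ≈ 2.087 square kilometres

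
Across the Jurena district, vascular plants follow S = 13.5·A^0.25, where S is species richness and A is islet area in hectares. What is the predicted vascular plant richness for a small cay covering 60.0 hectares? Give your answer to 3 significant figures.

S = 13.5 × 60^0.25 = 13.5 × 2.783 ≈ 37.57

37.6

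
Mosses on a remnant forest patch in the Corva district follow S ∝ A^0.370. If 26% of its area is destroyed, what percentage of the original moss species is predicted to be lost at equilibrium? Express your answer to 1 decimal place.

S_new/S_old = (A_new/A_old)^z = 0.74^0.37
= exp(0.37 × ln 0.74) = exp(0.37 × -0.3011) = exp(-0.1114) ≈ 0.8946
Fraction lost = 1 − 0.8946 = 0.1054

10.5%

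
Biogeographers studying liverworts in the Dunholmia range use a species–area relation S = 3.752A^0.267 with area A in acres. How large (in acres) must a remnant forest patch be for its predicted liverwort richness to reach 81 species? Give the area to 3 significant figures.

99300 acres

81 = 3.752 × A^0.267  ⇒  A^0.267 = 81/3.752 = 21.59
ln A = ln(21.59) / 0.267 = 3.0722 / 0.267 = 11.5062
A = e^11.5062 ≈ 99331 acres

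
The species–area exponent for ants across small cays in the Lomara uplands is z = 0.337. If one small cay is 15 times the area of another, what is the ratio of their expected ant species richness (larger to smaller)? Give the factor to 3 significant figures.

2.49

S₂/S₁ = (A₂/A₁)^z = 15^0.337
ln(S₂/S₁) = 0.337 × ln 15 = 0.337 × 2.7081 = 0.9126
S₂/S₁ = e^0.9126 ≈ 2.491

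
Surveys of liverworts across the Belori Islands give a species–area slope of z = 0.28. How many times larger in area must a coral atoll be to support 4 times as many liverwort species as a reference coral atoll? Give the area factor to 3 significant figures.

(A₂/A₁)^0.28 = 4, so A₂/A₁ = 4^(1/0.28) = 4^3.571
ln(A₂/A₁) = ln 4 / 0.28 = 1.3863 / 0.28 = 4.9511
A₂/A₁ = e^4.9511 ≈ 141.3

141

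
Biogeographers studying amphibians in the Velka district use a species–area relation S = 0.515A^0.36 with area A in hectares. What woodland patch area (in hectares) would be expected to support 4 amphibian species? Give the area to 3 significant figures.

297 hectares

4 = 0.515 × A^0.36  ⇒  A^0.36 = 4/0.515 = 7.767
ln A = ln(7.767) / 0.36 = 2.0499 / 0.36 = 5.6941
A = e^5.6941 ≈ 297.1 hectares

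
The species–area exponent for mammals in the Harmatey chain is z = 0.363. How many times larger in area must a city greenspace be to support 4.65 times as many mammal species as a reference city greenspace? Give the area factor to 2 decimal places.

(A₂/A₁)^0.363 = 4.65, so A₂/A₁ = 4.65^(1/0.363) = 4.65^2.755
ln(A₂/A₁) = ln 4.65 / 0.363 = 1.5369 / 0.363 = 4.2338
A₂/A₁ = e^4.2338 ≈ 68.98

68.98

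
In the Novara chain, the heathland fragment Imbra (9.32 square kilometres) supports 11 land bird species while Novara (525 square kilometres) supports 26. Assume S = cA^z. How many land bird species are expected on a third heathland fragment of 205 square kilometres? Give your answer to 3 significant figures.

z = ln(26/11) / ln(525/9.32) = 0.8602 / 4.0312 = 0.2134
c = 11 / 9.32^0.2134 = 11 / 1.61 = 6.832
S₃ = 6.832 × 205^0.2134 = 6.832 × 3.114 ≈ 21.27

21.3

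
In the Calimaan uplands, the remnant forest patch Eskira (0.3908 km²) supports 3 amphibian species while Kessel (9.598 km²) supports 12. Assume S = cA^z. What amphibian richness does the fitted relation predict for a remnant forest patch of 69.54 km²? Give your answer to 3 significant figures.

28.3

z = ln(12/3) / ln(9.598/0.3908) = 1.3863 / 3.2011 = 0.4331
c = 3 / 0.3908^0.4331 = 3 / 0.6657 = 4.506
S₃ = 4.506 × 69.54^0.4331 = 4.506 × 6.278 ≈ 28.29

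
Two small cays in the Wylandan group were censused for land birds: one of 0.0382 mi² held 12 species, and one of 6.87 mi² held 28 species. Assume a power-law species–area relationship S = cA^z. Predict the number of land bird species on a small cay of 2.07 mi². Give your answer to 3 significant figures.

z = ln(28/12) / ln(6.87/0.0382) = 0.8473 / 5.1921 = 0.1632
c = 12 / 0.0382^0.1632 = 12 / 0.587 = 20.44
S₃ = 20.44 × 2.07^0.1632 = 20.44 × 1.126 ≈ 23.02

23.0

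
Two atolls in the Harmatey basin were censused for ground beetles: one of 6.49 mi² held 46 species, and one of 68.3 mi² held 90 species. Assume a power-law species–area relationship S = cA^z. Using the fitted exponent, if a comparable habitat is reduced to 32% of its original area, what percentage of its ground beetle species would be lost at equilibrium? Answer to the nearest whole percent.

z = ln(90/46) / ln(68.3/6.49) = 0.6712 / 2.3536 = 0.2852
S_new/S_old = (A_new/A_old)^z = 0.32^0.2852 = exp(0.2852 × -1.1394) = 0.7226
Fraction lost = 1 − 0.7226 = 0.2774

28%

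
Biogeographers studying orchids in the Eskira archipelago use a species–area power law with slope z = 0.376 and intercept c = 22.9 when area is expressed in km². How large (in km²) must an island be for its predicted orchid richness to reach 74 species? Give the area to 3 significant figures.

74 = 22.9 × A^0.376  ⇒  A^0.376 = 74/22.9 = 3.231
ln A = ln(3.231) / 0.376 = 1.1729 / 0.376 = 3.1195
A = e^3.1195 ≈ 22.63 km²

22.6 km²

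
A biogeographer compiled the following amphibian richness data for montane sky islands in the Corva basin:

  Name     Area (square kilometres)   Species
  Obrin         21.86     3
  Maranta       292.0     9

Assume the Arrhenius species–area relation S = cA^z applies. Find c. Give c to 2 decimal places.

0.81

z = ln(S₂/S₁) / ln(A₂/A₁) = ln(9/3) / ln(292/21.86) = 1.0986 / 2.5921 = 0.4238
c = S₁ / A₁^z = 3 / 21.86^0.4238 = 3 / 3.696 = 0.8116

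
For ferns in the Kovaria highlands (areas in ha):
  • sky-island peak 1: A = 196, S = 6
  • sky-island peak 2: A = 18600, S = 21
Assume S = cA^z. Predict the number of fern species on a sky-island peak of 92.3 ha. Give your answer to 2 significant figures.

4.9

z = ln(21/6) / ln(18600/196) = 1.2528 / 4.5528 = 0.2752
c = 6 / 196^0.2752 = 6 / 4.273 = 1.404
S₃ = 1.404 × 92.3^0.2752 = 1.404 × 3.473 ≈ 4.877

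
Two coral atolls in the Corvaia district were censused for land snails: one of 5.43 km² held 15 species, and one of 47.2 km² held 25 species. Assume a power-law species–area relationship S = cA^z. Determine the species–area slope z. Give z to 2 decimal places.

0.24

Taking logs: ln S = ln c + z ln A, so z = (ln S₂ − ln S₁)/(ln A₂ − ln A₁).
z = ln(25/15) / ln(47.2/5.43) = ln(1.667) / ln(8.692) = 0.5108 / 2.1625 = 0.2362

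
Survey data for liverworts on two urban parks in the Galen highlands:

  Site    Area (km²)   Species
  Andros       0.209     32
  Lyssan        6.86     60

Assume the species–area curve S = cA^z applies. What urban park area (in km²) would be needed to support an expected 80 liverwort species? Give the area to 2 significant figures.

34 km²

z = ln(60/32) / ln(6.86/0.209) = 0.6286 / 3.4911 = 0.1801
c = 32 / 0.209^0.1801 = 32 / 0.7544 = 42.42
A = (80/42.42)^(1/0.1801) ⇒ ln A = ln(1.886)/0.1801 = 3.5234
A = e^3.5234 ≈ 33.9 km²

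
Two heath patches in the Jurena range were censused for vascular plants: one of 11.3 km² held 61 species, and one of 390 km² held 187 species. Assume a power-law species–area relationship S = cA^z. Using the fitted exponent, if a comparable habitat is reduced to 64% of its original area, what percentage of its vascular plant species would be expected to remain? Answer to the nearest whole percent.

z = ln(187/61) / ln(390/11.3) = 1.1202 / 3.5413 = 0.3163
S_new/S_old = (A_new/A_old)^z = 0.64^0.3163 = exp(0.3163 × -0.4463) = 0.8683

87%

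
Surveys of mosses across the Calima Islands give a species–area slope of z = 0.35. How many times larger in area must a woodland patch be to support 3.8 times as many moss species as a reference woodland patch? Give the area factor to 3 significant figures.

45.3

(A₂/A₁)^0.35 = 3.8, so A₂/A₁ = 3.8^(1/0.35) = 3.8^2.857
ln(A₂/A₁) = ln 3.8 / 0.35 = 1.3350 / 0.35 = 3.8143
A₂/A₁ = e^3.8143 ≈ 45.34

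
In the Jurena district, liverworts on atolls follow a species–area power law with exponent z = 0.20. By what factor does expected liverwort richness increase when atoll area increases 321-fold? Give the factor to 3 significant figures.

3.17

S₂/S₁ = (A₂/A₁)^z = 321^0.2
ln(S₂/S₁) = 0.2 × ln 321 = 0.2 × 5.7714 = 1.1543
S₂/S₁ = e^1.1543 ≈ 3.172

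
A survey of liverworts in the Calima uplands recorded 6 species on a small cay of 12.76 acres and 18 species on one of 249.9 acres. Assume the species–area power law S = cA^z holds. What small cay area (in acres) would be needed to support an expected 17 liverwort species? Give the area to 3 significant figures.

z = ln(18/6) / ln(249.9/12.76) = 1.0986 / 2.9747 = 0.3693
c = 6 / 12.76^0.3693 = 6 / 2.561 = 2.343
A = (17/2.343)^(1/0.3693) ⇒ ln A = ln(7.256)/0.3693 = 5.3663
A = e^5.3663 ≈ 214.1 acres

214 acres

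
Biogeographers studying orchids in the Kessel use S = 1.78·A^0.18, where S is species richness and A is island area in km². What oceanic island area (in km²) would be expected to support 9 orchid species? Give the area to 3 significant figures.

9 = 1.78 × A^0.18  ⇒  A^0.18 = 9/1.78 = 5.056
ln A = ln(5.056) / 0.18 = 1.6206 / 0.18 = 9.0034
A = e^9.0034 ≈ 8131 km²

8130 km²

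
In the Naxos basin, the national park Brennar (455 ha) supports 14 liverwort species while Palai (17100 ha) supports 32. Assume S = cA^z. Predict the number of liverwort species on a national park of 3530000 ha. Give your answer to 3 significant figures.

108

z = ln(32/14) / ln(17100/455) = 0.8267 / 3.6265 = 0.2280
c = 14 / 455^0.2280 = 14 / 4.036 = 3.469
S₃ = 3.469 × 3530000^0.2280 = 3.469 × 31.09 ≈ 107.8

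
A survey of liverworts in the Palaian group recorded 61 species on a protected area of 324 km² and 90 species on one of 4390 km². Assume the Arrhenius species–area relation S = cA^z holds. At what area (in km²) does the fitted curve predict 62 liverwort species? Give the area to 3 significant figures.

361 km²

z = ln(90/61) / ln(4390/324) = 0.3889 / 2.6063 = 0.1492
c = 61 / 324^0.1492 = 61 / 2.369 = 25.74
A = (62/25.74)^(1/0.1492) ⇒ ln A = ln(2.408)/0.1492 = 5.8897
A = e^5.8897 ≈ 361.3 km²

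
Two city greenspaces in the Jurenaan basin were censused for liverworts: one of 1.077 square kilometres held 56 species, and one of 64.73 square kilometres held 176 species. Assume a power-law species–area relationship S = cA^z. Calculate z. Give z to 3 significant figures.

0.280

Taking logs: ln S = ln c + z ln A, so z = (ln S₂ − ln S₁)/(ln A₂ − ln A₁).
z = ln(176/56) / ln(64.73/1.077) = ln(3.143) / ln(60.1) = 1.1451 / 4.0960 = 0.2796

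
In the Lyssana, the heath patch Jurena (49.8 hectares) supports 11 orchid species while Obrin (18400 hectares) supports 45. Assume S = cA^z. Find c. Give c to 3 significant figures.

4.33

z = ln(S₂/S₁) / ln(A₂/A₁) = ln(45/11) / ln(18400/49.8) = 1.4088 / 5.9121 = 0.2383
c = S₁ / A₁^z = 11 / 49.8^0.2383 = 11 / 2.538 = 4.335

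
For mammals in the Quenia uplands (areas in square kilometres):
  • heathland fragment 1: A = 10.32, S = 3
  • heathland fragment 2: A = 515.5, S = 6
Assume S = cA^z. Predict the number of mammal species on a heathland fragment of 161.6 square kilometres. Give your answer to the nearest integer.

5

z = ln(6/3) / ln(515.5/10.32) = 0.6931 / 3.9111 = 0.1772
c = 3 / 10.32^0.1772 = 3 / 1.512 = 1.984
S₃ = 1.984 × 161.6^0.1772 = 1.984 × 2.463 ≈ 4.885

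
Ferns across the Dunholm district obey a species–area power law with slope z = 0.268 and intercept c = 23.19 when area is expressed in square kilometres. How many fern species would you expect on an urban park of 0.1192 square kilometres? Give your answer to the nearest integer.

S = 23.19 × 0.1192^0.268 = 23.19 × 0.5655 ≈ 13.11

13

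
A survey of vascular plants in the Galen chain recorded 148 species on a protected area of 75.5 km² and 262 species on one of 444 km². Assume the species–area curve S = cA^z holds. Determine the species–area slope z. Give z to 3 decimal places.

0.322

Taking logs: ln S = ln c + z ln A, so z = (ln S₂ − ln S₁)/(ln A₂ − ln A₁).
z = ln(262/148) / ln(444/75.5) = ln(1.77) / ln(5.881) = 0.5711 / 1.7717 = 0.3224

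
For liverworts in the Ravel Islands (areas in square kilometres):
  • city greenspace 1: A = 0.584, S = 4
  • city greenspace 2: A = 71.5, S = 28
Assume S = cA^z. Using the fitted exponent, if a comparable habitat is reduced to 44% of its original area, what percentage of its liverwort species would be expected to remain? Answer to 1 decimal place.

71.7%

z = ln(28/4) / ln(71.5/0.584) = 1.9459 / 4.8076 = 0.4048
S_new/S_old = (A_new/A_old)^z = 0.44^0.4048 = exp(0.4048 × -0.8210) = 0.7173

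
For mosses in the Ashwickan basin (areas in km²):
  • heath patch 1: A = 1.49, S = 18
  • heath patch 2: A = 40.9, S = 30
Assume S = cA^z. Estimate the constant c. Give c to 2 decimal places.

16.93

z = ln(S₂/S₁) / ln(A₂/A₁) = ln(30/18) / ln(40.9/1.49) = 0.5108 / 3.3124 = 0.1542
c = S₁ / A₁^z = 18 / 1.49^0.1542 = 18 / 1.063 = 16.93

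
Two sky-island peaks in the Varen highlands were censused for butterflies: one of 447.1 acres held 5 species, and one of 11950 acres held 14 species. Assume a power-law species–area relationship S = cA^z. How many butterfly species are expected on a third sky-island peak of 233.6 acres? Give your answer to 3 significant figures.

z = ln(14/5) / ln(11950/447.1) = 1.0296 / 3.2857 = 0.3134
c = 5 / 447.1^0.3134 = 5 / 6.769 = 0.7386
S₃ = 0.7386 × 233.6^0.3134 = 0.7386 × 5.523 ≈ 4.08

4.08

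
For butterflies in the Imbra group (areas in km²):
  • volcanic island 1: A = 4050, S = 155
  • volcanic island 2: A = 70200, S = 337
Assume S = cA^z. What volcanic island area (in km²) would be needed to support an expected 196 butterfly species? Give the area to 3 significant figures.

9590 km²

z = ln(337/155) / ln(70200/4050) = 0.7767 / 2.8526 = 0.2723
c = 155 / 4050^0.2723 = 155 / 9.598 = 16.15
A = (196/16.15)^(1/0.2723) ⇒ ln A = ln(12.14)/0.2723 = 9.1685
A = e^9.1685 ≈ 9590 km²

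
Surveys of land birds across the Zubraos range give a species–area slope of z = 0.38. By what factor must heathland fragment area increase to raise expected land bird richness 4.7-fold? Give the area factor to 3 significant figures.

(A₂/A₁)^0.38 = 4.7, so A₂/A₁ = 4.7^(1/0.38) = 4.7^2.632
ln(A₂/A₁) = ln 4.7 / 0.38 = 1.5476 / 0.38 = 4.0725
A₂/A₁ = e^4.0725 ≈ 58.71

58.7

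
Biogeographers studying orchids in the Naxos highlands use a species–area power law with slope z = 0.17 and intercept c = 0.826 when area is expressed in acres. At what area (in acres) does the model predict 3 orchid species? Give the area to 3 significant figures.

1970 acres

3 = 0.826 × A^0.17  ⇒  A^0.17 = 3/0.826 = 3.632
ln A = ln(3.632) / 0.17 = 1.2898 / 0.17 = 7.5869
A = e^7.5869 ≈ 1972 acres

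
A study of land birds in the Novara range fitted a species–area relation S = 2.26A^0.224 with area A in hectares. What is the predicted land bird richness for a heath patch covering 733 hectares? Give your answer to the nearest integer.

10 species

S = 2.26 × 733^0.224 = 2.26 × 4.383 ≈ 9.906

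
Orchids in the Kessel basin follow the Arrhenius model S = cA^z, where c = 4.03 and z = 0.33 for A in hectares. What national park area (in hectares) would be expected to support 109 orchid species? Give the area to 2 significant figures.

22000 hectares

109 = 4.03 × A^0.33  ⇒  A^0.33 = 109/4.03 = 27.05
ln A = ln(27.05) / 0.33 = 3.2976 / 0.33 = 9.9927
A = e^9.9927 ≈ 21866 hectares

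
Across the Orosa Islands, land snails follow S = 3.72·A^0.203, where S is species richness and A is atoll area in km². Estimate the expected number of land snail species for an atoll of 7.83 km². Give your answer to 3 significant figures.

5.65

S = 3.72 × 7.83^0.203
ln S = ln 3.72 + 0.203 × ln 7.83 = 1.3137 + 0.203 × 2.0580 = 1.7315
S = e^1.7315 ≈ 5.649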